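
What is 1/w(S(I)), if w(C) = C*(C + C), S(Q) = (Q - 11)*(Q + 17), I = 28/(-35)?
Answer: 625/45677682 ≈ 1.3683e-5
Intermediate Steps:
I = -⅘ (I = 28*(-1/35) = -⅘ ≈ -0.80000)
S(Q) = (-11 + Q)*(17 + Q)
w(C) = 2*C² (w(C) = C*(2*C) = 2*C²)
1/w(S(I)) = 1/(2*(-187 + (-⅘)² + 6*(-⅘))²) = 1/(2*(-187 + 16/25 - 24/5)²) = 1/(2*(-4779/25)²) = 1/(2*(22838841/625)) = 1/(45677682/625) = 625/45677682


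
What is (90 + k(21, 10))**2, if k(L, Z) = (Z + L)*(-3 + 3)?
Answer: 8100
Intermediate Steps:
k(L, Z) = 0 (k(L, Z) = (L + Z)*0 = 0)
(90 + k(21, 10))**2 = (90 + 0)**2 = 90**2 = 8100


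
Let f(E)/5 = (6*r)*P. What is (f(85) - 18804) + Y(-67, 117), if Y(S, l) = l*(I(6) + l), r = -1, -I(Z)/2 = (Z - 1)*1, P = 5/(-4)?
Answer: -12495/2 ≈ -6247.5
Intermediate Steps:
P = -5/4 (P = 5*(-¼) = -5/4 ≈ -1.2500)
I(Z) = 2 - 2*Z (I(Z) = -2*(Z - 1) = -2*(-1 + Z) = 2 - 2*Z)
Y(S, l) = l*(-10 + l) (Y(S, l) = l*((2 - 2*6) + l) = l*((2 - 12) + l) = l*(-10 + l))
f(E) = 75/2 (f(E) = 5*((6*(-1))*(-5/4)) = 5*(-6*(-5/4)) = 5*(15/2) = 75/2)
(f(85) - 18804) + Y(-67, 117) = (75/2 - 18804) + 117*(-10 + 117) = -37533/2 + 117*107 = -37533/2 + 12519 = -12495/2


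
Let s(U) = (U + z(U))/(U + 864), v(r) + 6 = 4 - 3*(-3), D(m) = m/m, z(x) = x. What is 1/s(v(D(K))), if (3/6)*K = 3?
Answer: 871/14 ≈ 62.214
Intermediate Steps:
K = 6 (K = 2*3 = 6)
D(m) = 1
v(r) = 7 (v(r) = -6 + (4 - 3*(-3)) = -6 + (4 + 9) = -6 + 13 = 7)
s(U) = 2*U/(864 + U) (s(U) = (U + U)/(U + 864) = (2*U)/(864 + U) = 2*U/(864 + U))
1/s(v(D(K))) = 1/(2*7/(864 + 7)) = 1/(2*7/871) = 1/(2*7*(1/871)) = 1/(14/871) = 871/14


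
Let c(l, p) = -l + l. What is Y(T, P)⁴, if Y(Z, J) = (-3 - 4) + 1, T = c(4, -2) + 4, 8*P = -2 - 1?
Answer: 1296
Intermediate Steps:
P = -3/8 (P = (-2 - 1)/8 = (⅛)*(-3) = -3/8 ≈ -0.37500)
c(l, p) = 0
T = 4 (T = 0 + 4 = 4)
Y(Z, J) = -6 (Y(Z, J) = -7 + 1 = -6)
Y(T, P)⁴ = (-6)⁴ = 1296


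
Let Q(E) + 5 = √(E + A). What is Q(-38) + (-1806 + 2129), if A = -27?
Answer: 318 + I*√65 ≈ 318.0 + 8.0623*I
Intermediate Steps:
Q(E) = -5 + √(-27 + E) (Q(E) = -5 + √(E - 27) = -5 + √(-27 + E))
Q(-38) + (-1806 + 2129) = (-5 + √(-27 - 38)) + (-1806 + 2129) = (-5 + √(-65)) + 323 = (-5 + I*√65) + 323 = 318 + I*√65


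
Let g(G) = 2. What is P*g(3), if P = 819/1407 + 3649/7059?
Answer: 1039568/472953 ≈ 2.1980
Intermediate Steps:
P = 519784/472953 (P = 819*(1/1407) + 3649*(1/7059) = 39/67 + 3649/7059 = 519784/472953 ≈ 1.0990)
P*g(3) = (519784/472953)*2 = 1039568/472953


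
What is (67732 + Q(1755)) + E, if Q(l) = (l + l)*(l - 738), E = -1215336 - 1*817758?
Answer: 1604308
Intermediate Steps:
E = -2033094 (E = -1215336 - 817758 = -2033094)
Q(l) = 2*l*(-738 + l) (Q(l) = (2*l)*(-738 + l) = 2*l*(-738 + l))
(67732 + Q(1755)) + E = (67732 + 2*1755*(-738 + 1755)) - 2033094 = (67732 + 2*1755*1017) - 2033094 = (67732 + 3569670) - 2033094 = 3637402 - 2033094 = 1604308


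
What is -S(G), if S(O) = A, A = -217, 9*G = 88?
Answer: 217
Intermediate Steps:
G = 88/9 (G = (1/9)*88 = 88/9 ≈ 9.7778)
S(O) = -217
-S(G) = -1*(-217) = 217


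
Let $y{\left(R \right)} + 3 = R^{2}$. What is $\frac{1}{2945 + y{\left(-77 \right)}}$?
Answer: $\frac{1}{8871} \approx 0.00011273$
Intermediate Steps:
$y{\left(R \right)} = -3 + R^{2}$
$\frac{1}{2945 + y{\left(-77 \right)}} = \frac{1}{2945 - \left(3 - \left(-77\right)^{2}\right)} = \frac{1}{2945 + \left(-3 + 5929\right)} = \frac{1}{2945 + 5926} = \frac{1}{8871}$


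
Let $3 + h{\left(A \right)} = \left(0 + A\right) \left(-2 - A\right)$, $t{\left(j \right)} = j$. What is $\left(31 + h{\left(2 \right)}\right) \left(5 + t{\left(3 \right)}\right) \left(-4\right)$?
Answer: $-640$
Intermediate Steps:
$h{\left(A \right)} = -3 + A \left(-2 - A\right)$ ($h{\left(A \right)} = -3 + \left(0 + A\right) \left(-2 - A\right) = -3 + A \left(-2 - A\right)$)
$\left(31 + h{\left(2 \right)}\right) \left(5 + t{\left(3 \right)}\right) \left(-4\right) = \left(31 - 11\right) \left(5 + 3\right) \left(-4\right) = \left(31 - 11\right) 8 \left(-4\right) = \left(31 - 11\right) \left(-32\right) = 20 \left(-32\right) = -640$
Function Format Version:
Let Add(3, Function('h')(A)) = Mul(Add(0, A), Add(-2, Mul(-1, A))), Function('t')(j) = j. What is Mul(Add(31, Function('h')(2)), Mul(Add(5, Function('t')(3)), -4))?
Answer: -640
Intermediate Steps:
Function('h')(A) = Add(-3, Mul(A, Add(-2, Mul(-1, A)))) (Function('h')(A) = Add(-3, Mul(Add(0, A), Add(-2, Mul(-1, A)))) = Add(-3, Mul(A, Add(-2, Mul(-1, A)))))
Mul(Add(31, Function('h')(2)), Mul(Add(5, Function('t')(3)), -4)) = Mul(Add(31, Add(-3, Mul(-1, Pow(2, 2)), Mul(-2, 2))), Mul(Add(5, 3), -4)) = Mul(Add(31, Add(-3, Mul(-1, 4), -4)), Mul(8, -4)) = Mul(Add(31, Add(-3, -4, -4)), -32) = Mul(Add(31, -11), -32) = Mul(20, -32) = -640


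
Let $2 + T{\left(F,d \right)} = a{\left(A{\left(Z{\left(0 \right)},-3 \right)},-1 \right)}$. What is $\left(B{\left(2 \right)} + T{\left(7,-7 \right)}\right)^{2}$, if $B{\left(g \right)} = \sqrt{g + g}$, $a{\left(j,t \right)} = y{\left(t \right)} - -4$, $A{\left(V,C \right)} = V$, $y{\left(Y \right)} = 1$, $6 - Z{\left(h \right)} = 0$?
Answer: $25$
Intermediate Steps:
$Z{\left(h \right)} = 6$ ($Z{\left(h \right)} = 6 - 0 = 6 + 0 = 6$)
$a{\left(j,t \right)} = 5$ ($a{\left(j,t \right)} = 1 - -4 = 1 + 4 = 5$)
$T{\left(F,d \right)} = 3$ ($T{\left(F,d \right)} = -2 + 5 = 3$)
$B{\left(g \right)} = \sqrt{2} \sqrt{g}$ ($B{\left(g \right)} = \sqrt{2 g} = \sqrt{2} \sqrt{g}$)
$\left(B{\left(2 \right)} + T{\left(7,-7 \right)}\right)^{2} = \left(\sqrt{2} \sqrt{2} + 3\right)^{2} = \left(2 + 3\right)^{2} = 5^{2} = 25$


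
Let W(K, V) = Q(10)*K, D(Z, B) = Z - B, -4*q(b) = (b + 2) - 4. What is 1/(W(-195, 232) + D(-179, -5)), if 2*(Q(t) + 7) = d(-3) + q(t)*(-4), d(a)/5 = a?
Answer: 2/3747 ≈ 0.00053376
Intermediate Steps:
q(b) = ½ - b/4 (q(b) = -((b + 2) - 4)/4 = -((2 + b) - 4)/4 = -(-2 + b)/4 = ½ - b/4)
d(a) = 5*a
Q(t) = -31/2 + t/2 (Q(t) = -7 + (5*(-3) + (½ - t/4)*(-4))/2 = -7 + (-15 + (-2 + t))/2 = -7 + (-17 + t)/2 = -7 + (-17/2 + t/2) = -31/2 + t/2)
W(K, V) = -21*K/2 (W(K, V) = (-31/2 + (½)*10)*K = (-31/2 + 5)*K = -21*K/2)
1/(W(-195, 232) + D(-179, -5)) = 1/(-21/2*(-195) + (-179 - 1*(-5))) = 1/(4095/2 + (-179 + 5)) = 1/(4095/2 - 174) = 1/(3747/2) = 2/3747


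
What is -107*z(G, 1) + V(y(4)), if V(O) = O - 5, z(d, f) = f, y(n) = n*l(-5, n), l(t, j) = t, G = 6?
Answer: -132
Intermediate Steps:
y(n) = -5*n (y(n) = n*(-5) = -5*n)
V(O) = -5 + O
-107*z(G, 1) + V(y(4)) = -107*1 + (-5 - 5*4) = -107 + (-5 - 20) = -107 - 25 = -132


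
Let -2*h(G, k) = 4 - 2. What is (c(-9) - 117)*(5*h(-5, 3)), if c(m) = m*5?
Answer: 810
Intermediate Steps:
c(m) = 5*m
h(G, k) = -1 (h(G, k) = -(4 - 2)/2 = -½*2 = -1)
(c(-9) - 117)*(5*h(-5, 3)) = (5*(-9) - 117)*(5*(-1)) = (-45 - 117)*(-5) = -162*(-5) = 810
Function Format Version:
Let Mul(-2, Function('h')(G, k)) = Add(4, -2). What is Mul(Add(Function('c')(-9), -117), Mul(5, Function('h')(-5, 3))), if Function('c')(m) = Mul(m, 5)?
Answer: 810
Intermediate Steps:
Function('c')(m) = Mul(5, m)
Function('h')(G, k) = -1 (Function('h')(G, k) = Mul(Rational(-1, 2), Add(4, -2)) = Mul(Rational(-1, 2), 2) = -1)
Mul(Add(Function('c')(-9), -117), Mul(5, Function('h')(-5, 3))) = Mul(Add(Mul(5, -9), -117), Mul(5, -1)) = Mul(Add(-45, -117), -5) = Mul(-162, -5) = 810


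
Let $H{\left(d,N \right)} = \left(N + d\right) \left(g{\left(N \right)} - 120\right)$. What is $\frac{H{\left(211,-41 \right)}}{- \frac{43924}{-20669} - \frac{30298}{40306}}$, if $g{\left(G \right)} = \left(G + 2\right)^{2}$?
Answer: $\frac{99207893166690}{572085691} \approx 1.7341 \cdot 10^{5}$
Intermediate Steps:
$g{\left(G \right)} = \left(2 + G\right)^{2}$
$H{\left(d,N \right)} = \left(-120 + \left(2 + N\right)^{2}\right) \left(N + d\right)$ ($H{\left(d,N \right)} = \left(N + d\right) \left(\left(2 + N\right)^{2} - 120\right) = \left(N + d\right) \left(-120 + \left(2 + N\right)^{2}\right) = \left(-120 + \left(2 + N\right)^{2}\right) \left(N + d\right)$)
$\frac{H{\left(211,-41 \right)}}{- \frac{43924}{-20669} - \frac{30298}{40306}} = \frac{\left(-120\right) \left(-41\right) - 25320 - 41 \left(2 - 41\right)^{2} + 211 \left(2 - 41\right)^{2}}{- \frac{43924}{-20669} - \frac{30298}{40306}} = \frac{4920 - 25320 - 41 \left(-39\right)^{2} + 211 \left(-39\right)^{2}}{\left(-43924\right) \left(- \frac{1}{20669}\right) - \frac{15149}{20153}} = \frac{4920 - 25320 - 62361 + 211 \cdot 1521}{\frac{43924}{20669} - \frac{15149}{20153}} = \frac{4920 - 25320 - 62361 + 320931}{\frac{572085691}{416542357}} = 238170 \cdot \frac{416542357}{572085691} = \frac{99207893166690}{572085691}$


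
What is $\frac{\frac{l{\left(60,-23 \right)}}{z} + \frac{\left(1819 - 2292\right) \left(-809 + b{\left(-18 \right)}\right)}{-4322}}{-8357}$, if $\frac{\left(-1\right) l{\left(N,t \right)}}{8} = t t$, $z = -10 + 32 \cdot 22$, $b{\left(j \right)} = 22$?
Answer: $\frac{138316449}{12533277038} \approx 0.011036$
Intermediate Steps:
$z = 694$ ($z = -10 + 704 = 694$)
$l{\left(N,t \right)} = - 8 t^{2}$ ($l{\left(N,t \right)} = - 8 t t = - 8 t^{2}$)
$\frac{\frac{l{\left(60,-23 \right)}}{z} + \frac{\left(1819 - 2292\right) \left(-809 + b{\left(-18 \right)}\right)}{-4322}}{-8357} = \frac{\frac{\left(-8\right) \left(-23\right)^{2}}{694} + \frac{\left(1819 - 2292\right) \left(-809 + 22\right)}{-4322}}{-8357} = \left(\left(-8\right) 529 \cdot \frac{1}{694} + \left(-473\right) \left(-787\right) \left(- \frac{1}{4322}\right)\right) \left(- \frac{1}{8357}\right) = \left(\left(-4232\right) \frac{1}{694} + 372251 \left(- \frac{1}{4322}\right)\right) \left(- \frac{1}{8357}\right) = \left(- \frac{2116}{347} - \frac{372251}{4322}\right) \left(- \frac{1}{8357}\right) = \left(- \frac{138316449}{1499734}\right) \left(- \frac{1}{8357}\right) = \frac{138316449}{12533277038}$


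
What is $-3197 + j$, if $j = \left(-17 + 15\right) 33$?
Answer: $-3263$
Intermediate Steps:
$j = -66$ ($j = \left(-2\right) 33 = -66$)
$-3197 + j = -3197 - 66 = -3263$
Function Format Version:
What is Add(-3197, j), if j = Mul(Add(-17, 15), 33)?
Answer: -3263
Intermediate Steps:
j = -66 (j = Mul(-2, 33) = -66)
Add(-3197, j) = Add(-3197, -66) = -3263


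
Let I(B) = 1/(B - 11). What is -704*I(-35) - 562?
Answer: -12574/23 ≈ -546.70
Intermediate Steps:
I(B) = 1/(-11 + B)
-704*I(-35) - 562 = -704/(-11 - 35) - 562 = -704/(-46) - 562 = -704*(-1/46) - 562 = 352/23 - 562 = -12574/23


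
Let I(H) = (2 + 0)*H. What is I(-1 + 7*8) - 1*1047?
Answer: -937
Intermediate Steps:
I(H) = 2*H
I(-1 + 7*8) - 1*1047 = 2*(-1 + 7*8) - 1*1047 = 2*(-1 + 56) - 1047 = 2*55 - 1047 = 110 - 1047 = -937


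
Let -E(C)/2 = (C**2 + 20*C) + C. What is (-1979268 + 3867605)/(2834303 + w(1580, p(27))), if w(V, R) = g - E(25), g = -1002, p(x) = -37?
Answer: 46057/69161 ≈ 0.66594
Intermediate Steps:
E(C) = -42*C - 2*C**2 (E(C) = -2*((C**2 + 20*C) + C) = -2*(C**2 + 21*C) = -42*C - 2*C**2)
w(V, R) = 1298 (w(V, R) = -1002 - (-2)*25*(21 + 25) = -1002 - (-2)*25*46 = -1002 - 1*(-2300) = -1002 + 2300 = 1298)
(-1979268 + 3867605)/(2834303 + w(1580, p(27))) = (-1979268 + 3867605)/(2834303 + 1298) = 1888337/2835601 = 1888337*(1/2835601) = 46057/69161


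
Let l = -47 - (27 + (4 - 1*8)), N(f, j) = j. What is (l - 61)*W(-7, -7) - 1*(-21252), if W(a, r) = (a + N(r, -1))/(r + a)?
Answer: 148240/7 ≈ 21177.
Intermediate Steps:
W(a, r) = (-1 + a)/(a + r) (W(a, r) = (a - 1)/(r + a) = (-1 + a)/(a + r))
l = -70 (l = -47 - (27 + (4 - 8)) = -47 - (27 - 4) = -47 - 1*23 = -47 - 23 = -70)
(l - 61)*W(-7, -7) - 1*(-21252) = (-70 - 61)*((-1 - 7)/(-7 - 7)) - 1*(-21252) = -131*(-8)/(-14) + 21252 = -(-131)*(-8)/14 + 21252 = -131*4/7 + 21252 = -524/7 + 21252 = 148240/7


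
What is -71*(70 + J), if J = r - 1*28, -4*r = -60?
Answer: -4047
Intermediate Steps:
r = 15 (r = -¼*(-60) = 15)
J = -13 (J = 15 - 1*28 = 15 - 28 = -13)
-71*(70 + J) = -71*(70 - 13) = -71*57 = -4047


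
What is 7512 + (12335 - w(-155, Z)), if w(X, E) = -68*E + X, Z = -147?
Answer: 10006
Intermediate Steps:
w(X, E) = X - 68*E
7512 + (12335 - w(-155, Z)) = 7512 + (12335 - (-155 - 68*(-147))) = 7512 + (12335 - (-155 + 9996)) = 7512 + (12335 - 1*9841) = 7512 + (12335 - 9841) = 7512 + 2494 = 10006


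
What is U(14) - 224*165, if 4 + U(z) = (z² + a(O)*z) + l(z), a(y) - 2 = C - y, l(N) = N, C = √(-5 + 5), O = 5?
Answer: -36796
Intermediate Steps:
C = 0 (C = √0 = 0)
a(y) = 2 - y (a(y) = 2 + (0 - y) = 2 - y)
U(z) = -4 + z² - 2*z (U(z) = -4 + ((z² + (2 - 1*5)*z) + z) = -4 + ((z² + (2 - 5)*z) + z) = -4 + ((z² - 3*z) + z) = -4 + (z² - 2*z) = -4 + z² - 2*z)
U(14) - 224*165 = (-4 + 14² - 2*14) - 224*165 = (-4 + 196 - 28) - 36960 = 164 - 36960 = -36796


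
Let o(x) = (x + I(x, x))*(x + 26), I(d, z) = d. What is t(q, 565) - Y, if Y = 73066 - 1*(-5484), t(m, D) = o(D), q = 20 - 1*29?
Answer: 589280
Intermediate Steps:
q = -9 (q = 20 - 29 = -9)
o(x) = 2*x*(26 + x) (o(x) = (x + x)*(x + 26) = (2*x)*(26 + x) = 2*x*(26 + x))
t(m, D) = 2*D*(26 + D)
Y = 78550 (Y = 73066 + 5484 = 78550)
t(q, 565) - Y = 2*565*(26 + 565) - 1*78550 = 2*565*591 - 78550 = 667830 - 78550 = 589280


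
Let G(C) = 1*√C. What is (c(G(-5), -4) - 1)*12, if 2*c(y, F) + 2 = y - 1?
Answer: -30 + 6*I*√5 ≈ -30.0 + 13.416*I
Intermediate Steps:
G(C) = √C
c(y, F) = -3/2 + y/2 (c(y, F) = -1 + (y - 1)/2 = -1 + (-1 + y)/2 = -1 + (-½ + y/2) = -3/2 + y/2)
(c(G(-5), -4) - 1)*12 = ((-3/2 + √(-5)/2) - 1)*12 = ((-3/2 + (I*√5)/2) - 1)*12 = ((-3/2 + I*√5/2) - 1)*12 = (-5/2 + I*√5/2)*12 = -30 + 6*I*√5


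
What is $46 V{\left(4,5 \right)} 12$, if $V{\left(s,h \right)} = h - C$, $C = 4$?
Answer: $552$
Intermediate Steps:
$V{\left(s,h \right)} = -4 + h$ ($V{\left(s,h \right)} = h - 4 = -4 + h$)
$46 V{\left(4,5 \right)} 12 = 46 \left(-4 + 5\right) 12 = 46 \cdot 1 \cdot 12 = 46 \cdot 12 = 552$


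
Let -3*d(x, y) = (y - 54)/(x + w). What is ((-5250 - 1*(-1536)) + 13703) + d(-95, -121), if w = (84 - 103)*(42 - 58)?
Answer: 6263278/627 ≈ 9989.3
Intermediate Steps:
w = 304 (w = -19*(-16) = 304)
d(x, y) = -(-54 + y)/(3*(304 + x)) (d(x, y) = -(y - 54)/(3*(x + 304)) = -(-54 + y)/(3*(304 + x)))
((-5250 - 1*(-1536)) + 13703) + d(-95, -121) = ((-5250 - 1*(-1536)) + 13703) + (54 - 1*(-121))/(3*(304 - 95)) = ((-5250 + 1536) + 13703) + (1/3)*(54 + 121)/209 = (-3714 + 13703) + (1/3)*(1/209)*175 = 9989 + 175/627 = 6263278/627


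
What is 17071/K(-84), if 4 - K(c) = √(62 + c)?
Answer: 34142/19 + 17071*I*√22/38 ≈ 1796.9 + 2107.1*I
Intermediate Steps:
K(c) = 4 - √(62 + c)
17071/K(-84) = 17071/(4 - √(62 - 84)) = 17071/(4 - √(-22)) = 17071/(4 - I*√22)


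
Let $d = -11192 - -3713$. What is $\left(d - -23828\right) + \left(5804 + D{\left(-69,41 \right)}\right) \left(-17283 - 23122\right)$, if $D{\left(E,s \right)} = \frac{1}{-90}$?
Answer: $- \frac{4220888797}{18} \approx -2.3449 \cdot 10^{8}$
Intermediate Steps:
$D{\left(E,s \right)} = - \frac{1}{90}$
$d = -7479$ ($d = -11192 + 3713 = -7479$)
$\left(d - -23828\right) + \left(5804 + D{\left(-69,41 \right)}\right) \left(-17283 - 23122\right) = \left(-7479 - -23828\right) + \left(5804 - \frac{1}{90}\right) \left(-17283 - 23122\right) = \left(-7479 + 23828\right) + \frac{522359}{90} \left(-40405\right) = 16349 - \frac{4221183079}{18} = - \frac{4220888797}{18}$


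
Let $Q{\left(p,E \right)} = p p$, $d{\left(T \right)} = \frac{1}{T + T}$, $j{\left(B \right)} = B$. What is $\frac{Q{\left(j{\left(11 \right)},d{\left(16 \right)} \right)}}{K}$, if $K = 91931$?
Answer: $\frac{121}{91931} \approx 0.0013162$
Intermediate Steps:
$d{\left(T \right)} = \frac{1}{2 T}$
$Q{\left(p,E \right)} = p^{2}$
$\frac{Q{\left(j{\left(11 \right)},d{\left(16 \right)} \right)}}{K} = \frac{11^{2}}{91931} = 121 \cdot \frac{1}{91931} = \frac{121}{91931}$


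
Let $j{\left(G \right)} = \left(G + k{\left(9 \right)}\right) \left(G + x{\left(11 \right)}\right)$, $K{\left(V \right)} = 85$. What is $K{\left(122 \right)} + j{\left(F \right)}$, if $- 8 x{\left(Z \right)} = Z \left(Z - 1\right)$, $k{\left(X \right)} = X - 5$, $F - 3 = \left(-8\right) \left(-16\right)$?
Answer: $\frac{63655}{4} \approx 15914.0$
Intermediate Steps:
$F = 131$ ($F = 3 - -128 = 3 + 128 = 131$)
$k{\left(X \right)} = -5 + X$ ($k{\left(X \right)} = X - 5 = -5 + X$)
$x{\left(Z \right)} = - \frac{Z \left(-1 + Z\right)}{8}$ ($x{\left(Z \right)} = - \frac{Z \left(Z - 1\right)}{8} = - \frac{Z \left(-1 + Z\right)}{8}$)
$j{\left(G \right)} = \left(4 + G\right) \left(- \frac{55}{4} + G\right)$ ($j{\left(G \right)} = \left(G + \left(-5 + 9\right)\right) \left(G + \frac{1}{8} \cdot 11 \left(1 - 11\right)\right) = \left(G + 4\right) \left(G + \frac{1}{8} \cdot 11 \left(1 - 11\right)\right) = \left(4 + G\right) \left(G + \frac{1}{8} \cdot 11 \left(-10\right)\right) = \left(4 + G\right) \left(G - \frac{55}{4}\right) = \left(4 + G\right) \left(- \frac{55}{4} + G\right)$)
$K{\left(122 \right)} + j{\left(F \right)} = 85 - \left(\frac{5329}{4} - 17161\right) = 85 - - \frac{63315}{4} = 85 + \frac{63315}{4} = \frac{63655}{4}$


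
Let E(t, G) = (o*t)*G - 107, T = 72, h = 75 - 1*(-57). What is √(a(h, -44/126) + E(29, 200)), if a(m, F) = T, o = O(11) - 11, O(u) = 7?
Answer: I*√23235 ≈ 152.43*I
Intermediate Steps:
o = -4 (o = 7 - 11 = -4)
h = 132 (h = 75 + 57 = 132)
a(m, F) = 72
E(t, G) = -107 - 4*G*t (E(t, G) = (-4*t)*G - 107 = -4*G*t - 107 = -107 - 4*G*t)
√(a(h, -44/126) + E(29, 200)) = √(72 + (-107 - 4*200*29)) = √(72 + (-107 - 23200)) = √(72 - 23307) = √(-23235) = I*√23235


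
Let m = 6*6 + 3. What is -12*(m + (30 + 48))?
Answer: -1404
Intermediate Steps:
m = 39 (m = 36 + 3 = 39)
-12*(m + (30 + 48)) = -12*(39 + (30 + 48)) = -12*(39 + 78) = -12*117 = -1404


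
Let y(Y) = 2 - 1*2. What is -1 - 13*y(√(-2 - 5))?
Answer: -1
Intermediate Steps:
y(Y) = 0 (y(Y) = 2 - 2 = 0)
-1 - 13*y(√(-2 - 5)) = -1 - 13*0 = -1 + 0 = -1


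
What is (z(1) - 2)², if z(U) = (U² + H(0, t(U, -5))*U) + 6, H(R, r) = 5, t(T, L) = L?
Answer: 100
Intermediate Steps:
z(U) = 6 + U² + 5*U (z(U) = (U² + 5*U) + 6 = 6 + U² + 5*U)
(z(1) - 2)² = ((6 + 1² + 5*1) - 2)² = ((6 + 1 + 5) - 2)² = (12 - 2)² = 10² = 100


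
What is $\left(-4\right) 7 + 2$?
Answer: $-26$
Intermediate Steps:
$\left(-4\right) 7 + 2 = -28 + 2 = -26$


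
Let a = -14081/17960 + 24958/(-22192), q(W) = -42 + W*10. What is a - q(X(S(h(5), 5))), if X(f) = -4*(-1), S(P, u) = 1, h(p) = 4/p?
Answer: 1137669/12455260 ≈ 0.091340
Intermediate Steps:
X(f) = 4
q(W) = -42 + 10*W
a = -23772851/12455260 (a = -14081*1/17960 + 24958*(-1/22192) = -14081/17960 - 12479/11096 = -23772851/12455260 ≈ -1.9087)
a - q(X(S(h(5), 5))) = -23772851/12455260 - (-42 + 10*4) = -23772851/12455260 - (-42 + 40) = -23772851/12455260 - 1*(-2) = -23772851/12455260 + 2 = 1137669/12455260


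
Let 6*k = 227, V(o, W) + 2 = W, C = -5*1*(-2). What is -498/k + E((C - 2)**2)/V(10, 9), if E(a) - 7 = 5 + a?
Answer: -3664/1589 ≈ -2.3059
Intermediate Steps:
C = 10 (C = -5*(-2) = 10)
V(o, W) = -2 + W
k = 227/6 (k = (1/6)*227 = 227/6 ≈ 37.833)
E(a) = 12 + a (E(a) = 7 + (5 + a) = 12 + a)
-498/k + E((C - 2)**2)/V(10, 9) = -498/227/6 + (12 + (10 - 2)**2)/(-2 + 9) = -498*6/227 + (12 + 8**2)/7 = -2988/227 + (12 + 64)*(1/7) = -2988/227 + 76*(1/7) = -2988/227 + 76/7 = -3664/1589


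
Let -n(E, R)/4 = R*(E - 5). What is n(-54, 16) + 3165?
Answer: 6941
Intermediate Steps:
n(E, R) = -4*R*(-5 + E) (n(E, R) = -4*R*(E - 5) = -4*R*(-5 + E))
n(-54, 16) + 3165 = 4*16*(5 - 1*(-54)) + 3165 = 4*16*(5 + 54) + 3165 = 4*16*59 + 3165 = 3776 + 3165 = 6941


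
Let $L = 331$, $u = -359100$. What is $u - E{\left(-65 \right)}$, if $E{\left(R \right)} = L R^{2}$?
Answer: $-1757575$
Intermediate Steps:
$E{\left(R \right)} = 331 R^{2}$
$u - E{\left(-65 \right)} = -359100 - 331 \left(-65\right)^{2} = -359100 - 331 \cdot 4225 = -359100 - 1398475 = -1757575$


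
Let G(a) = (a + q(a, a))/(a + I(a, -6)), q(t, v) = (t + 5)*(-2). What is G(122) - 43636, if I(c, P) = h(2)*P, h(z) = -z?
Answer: -2923678/67 ≈ -43637.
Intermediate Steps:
q(t, v) = -10 - 2*t (q(t, v) = (5 + t)*(-2) = -10 - 2*t)
I(c, P) = -2*P (I(c, P) = (-1*2)*P = -2*P)
G(a) = (-10 - a)/(12 + a) (G(a) = (a + (-10 - 2*a))/(a - 2*(-6)) = (-10 - a)/(a + 12) = (-10 - a)/(12 + a))
G(122) - 43636 = (-10 - 1*122)/(12 + 122) - 43636 = (-10 - 122)/134 - 43636 = (1/134)*(-132) - 43636 = -66/67 - 43636 = -2923678/67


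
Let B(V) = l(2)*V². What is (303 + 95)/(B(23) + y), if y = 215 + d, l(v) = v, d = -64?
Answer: 398/1209 ≈ 0.32920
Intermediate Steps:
B(V) = 2*V²
y = 151 (y = 215 - 64 = 151)
(303 + 95)/(B(23) + y) = (303 + 95)/(2*23² + 151) = 398/(2*529 + 151) = 398/(1058 + 151) = 398/1209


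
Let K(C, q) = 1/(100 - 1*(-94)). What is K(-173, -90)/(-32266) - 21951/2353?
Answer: -10569582289/1132988324 ≈ -9.3289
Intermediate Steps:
K(C, q) = 1/194 (K(C, q) = 1/(100 + 94) = 1/194)
K(-173, -90)/(-32266) - 21951/2353 = (1/194)/(-32266) - 21951/2353 = (1/194)*(-1/32266) - 21951*1/2353 = -1/6259604 - 21951/2353 = -10569582289/1132988324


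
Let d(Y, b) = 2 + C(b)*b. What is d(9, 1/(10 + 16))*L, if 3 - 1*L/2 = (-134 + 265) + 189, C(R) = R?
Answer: -428901/338 ≈ -1268.9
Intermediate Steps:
L = -634 (L = 6 - 2*((-134 + 265) + 189) = 6 - 2*(131 + 189) = 6 - 2*320 = 6 - 640 = -634)
d(Y, b) = 2 + b**2 (d(Y, b) = 2 + b*b = 2 + b**2)
d(9, 1/(10 + 16))*L = (2 + (1/(10 + 16))**2)*(-634) = (2 + (1/26)**2)*(-634) = (2 + 1/676)*(-634) = (1353/676)*(-634) = -428901/338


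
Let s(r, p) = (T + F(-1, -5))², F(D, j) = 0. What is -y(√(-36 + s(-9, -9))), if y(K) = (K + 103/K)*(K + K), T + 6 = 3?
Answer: -152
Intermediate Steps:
T = -3 (T = -6 + 3 = -3)
s(r, p) = 9 (s(r, p) = (-3 + 0)² = (-3)² = 9)
y(K) = 2*K*(K + 103/K) (y(K) = (K + 103/K)*(2*K) = 2*K*(K + 103/K))
-y(√(-36 + s(-9, -9))) = -(206 + 2*(√(-36 + 9))²) = -(206 + 2*(√(-27))²) = -(206 + 2*(3*I*√3)²) = -(206 + 2*(-27)) = -(206 - 54) = -1*152 = -152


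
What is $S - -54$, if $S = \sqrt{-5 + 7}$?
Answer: $54 + \sqrt{2} \approx 55.414$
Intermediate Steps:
$S = \sqrt{2} \approx 1.4142$
$S - -54 = \sqrt{2} - -54 = \sqrt{2} + 54 = 54 + \sqrt{2}$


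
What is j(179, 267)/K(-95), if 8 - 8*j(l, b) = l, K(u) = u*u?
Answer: -9/3800 ≈ -0.0023684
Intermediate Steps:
K(u) = u²
j(l, b) = 1 - l/8
j(179, 267)/K(-95) = (1 - ⅛*179)/((-95)²) = (1 - 179/8)/9025 = -171/8*1/9025 = -9/3800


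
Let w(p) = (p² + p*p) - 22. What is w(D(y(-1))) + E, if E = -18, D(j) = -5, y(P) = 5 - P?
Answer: 10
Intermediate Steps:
w(p) = -22 + 2*p² (w(p) = (p² + p²) - 22 = 2*p² - 22 = -22 + 2*p²)
w(D(y(-1))) + E = (-22 + 2*(-5)²) - 18 = (-22 + 2*25) - 18 = (-22 + 50) - 18 = 28 - 18 = 10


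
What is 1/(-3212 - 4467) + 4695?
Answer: 36052904/7679 ≈ 4695.0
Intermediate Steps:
1/(-3212 - 4467) + 4695 = 1/(-7679) + 4695 = -1/7679 + 4695 = 36052904/7679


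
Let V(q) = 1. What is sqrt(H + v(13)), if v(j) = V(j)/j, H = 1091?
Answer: 6*sqrt(5122)/13 ≈ 33.031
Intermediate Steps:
v(j) = 1/j
sqrt(H + v(13)) = sqrt(1091 + 1/13) = sqrt(14184/13) = 6*sqrt(5122)/13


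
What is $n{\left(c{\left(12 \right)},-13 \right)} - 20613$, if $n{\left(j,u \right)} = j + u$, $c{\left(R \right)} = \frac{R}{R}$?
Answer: $-20625$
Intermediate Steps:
$c{\left(R \right)} = 1$
$n{\left(c{\left(12 \right)},-13 \right)} - 20613 = \left(1 - 13\right) - 20613 = -12 - 20613 = -20625$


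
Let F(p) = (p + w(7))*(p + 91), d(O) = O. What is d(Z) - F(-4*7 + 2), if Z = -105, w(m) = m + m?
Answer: 675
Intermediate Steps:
w(m) = 2*m
F(p) = (14 + p)*(91 + p) (F(p) = (p + 2*7)*(p + 91) = (p + 14)*(91 + p) = (14 + p)*(91 + p))
d(Z) - F(-4*7 + 2) = -105 - (1274 + (-4*7 + 2)² + 105*(-4*7 + 2)) = -105 - (1274 + (-28 + 2)² + 105*(-28 + 2)) = -105 - (1274 + (-26)² + 105*(-26)) = -105 - (1274 + 676 - 2730) = -105 - 1*(-780) = -105 + 780 = 675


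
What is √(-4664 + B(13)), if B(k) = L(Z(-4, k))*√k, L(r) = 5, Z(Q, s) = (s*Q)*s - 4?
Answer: √(-4664 + 5*√13) ≈ 68.161*I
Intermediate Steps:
Z(Q, s) = -4 + Q*s² (Z(Q, s) = (Q*s)*s - 4 = Q*s² - 4 = -4 + Q*s²)
B(k) = 5*√k
√(-4664 + B(13)) = √(-4664 + 5*√13)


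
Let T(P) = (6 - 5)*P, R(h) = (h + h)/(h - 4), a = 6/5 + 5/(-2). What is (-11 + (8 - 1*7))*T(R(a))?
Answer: -260/53 ≈ -4.9057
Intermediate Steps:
a = -13/10 (a = 6*(⅕) + 5*(-½) = 6/5 - 5/2 = -13/10 ≈ -1.3000)
R(h) = 2*h/(-4 + h) (R(h) = (2*h)/(-4 + h) = 2*h/(-4 + h))
T(P) = P (T(P) = 1*P = P)
(-11 + (8 - 1*7))*T(R(a)) = (-11 + (8 - 1*7))*(2*(-13/10)/(-4 - 13/10)) = (-11 + (8 - 7))*(2*(-13/10)/(-53/10)) = (-11 + 1)*(2*(-13/10)*(-10/53)) = -10*26/53 = -260/53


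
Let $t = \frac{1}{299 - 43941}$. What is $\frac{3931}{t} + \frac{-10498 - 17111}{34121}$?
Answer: $- \frac{5853686256551}{34121} \approx -1.7156 \cdot 10^{8}$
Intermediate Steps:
$t = - \frac{1}{43642}$ ($t = \frac{1}{-43642} = - \frac{1}{43642} \approx -2.2914 \cdot 10^{-5}$)
$\frac{3931}{t} + \frac{-10498 - 17111}{34121} = \frac{3931}{- \frac{1}{43642}} + \frac{-10498 - 17111}{34121} = 3931 \left(-43642\right) + \left(-10498 - 17111\right) \frac{1}{34121} = -171556702 - \frac{27609}{34121} = - \frac{5853686256551}{34121}$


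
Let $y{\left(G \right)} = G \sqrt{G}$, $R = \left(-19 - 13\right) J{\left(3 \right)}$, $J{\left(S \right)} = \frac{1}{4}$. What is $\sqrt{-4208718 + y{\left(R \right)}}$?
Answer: $\sqrt{-4208718 - 16 i \sqrt{2}} \approx 0.006 - 2051.5 i$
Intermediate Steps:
$J{\left(S \right)} = \frac{1}{4}$
$R = -8$ ($R = \left(-19 - 13\right) \frac{1}{4} = \left(-32\right) \frac{1}{4} = -8$)
$y{\left(G \right)} = G^{\frac{3}{2}}$
$\sqrt{-4208718 + y{\left(R \right)}} = \sqrt{-4208718 + \left(-8\right)^{\frac{3}{2}}} = \sqrt{-4208718 - 16 i \sqrt{2}}$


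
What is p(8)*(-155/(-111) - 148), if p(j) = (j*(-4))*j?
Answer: 4165888/111 ≈ 37531.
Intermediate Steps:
p(j) = -4*j² (p(j) = (-4*j)*j = -4*j²)
p(8)*(-155/(-111) - 148) = (-4*8²)*(-155/(-111) - 148) = (-4*64)*(-155*(-1/111) - 148) = -256*(155/111 - 148) = -256*(-16273/111) = 4165888/111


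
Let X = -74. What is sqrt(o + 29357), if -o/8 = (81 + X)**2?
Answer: sqrt(28965) ≈ 170.19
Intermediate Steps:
o = -392 (o = -8*(81 - 74)**2 = -8*7**2 = -8*49 = -392)
sqrt(o + 29357) = sqrt(-392 + 29357) = sqrt(28965)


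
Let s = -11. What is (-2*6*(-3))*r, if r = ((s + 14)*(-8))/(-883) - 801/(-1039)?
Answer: 26359884/917437 ≈ 28.732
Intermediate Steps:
r = 732219/917437 (r = ((-11 + 14)*(-8))/(-883) - 801/(-1039) = (3*(-8))*(-1/883) - 801*(-1/1039) = -24*(-1/883) + 801/1039 = 24/883 + 801/1039 = 732219/917437 ≈ 0.79811)
(-2*6*(-3))*r = (-2*6*(-3))*(732219/917437) = -12*(-3)*(732219/917437) = 36*(732219/917437) = 26359884/917437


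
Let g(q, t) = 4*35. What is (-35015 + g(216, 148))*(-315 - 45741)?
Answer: 1606203000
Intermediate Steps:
g(q, t) = 140
(-35015 + g(216, 148))*(-315 - 45741) = (-35015 + 140)*(-315 - 45741) = -34875*(-46056) = 1606203000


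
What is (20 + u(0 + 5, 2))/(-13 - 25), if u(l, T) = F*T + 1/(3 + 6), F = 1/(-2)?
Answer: -86/171 ≈ -0.50292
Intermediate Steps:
F = -1/2 ≈ -0.50000
u(l, T) = 1/9 - T/2 (u(l, T) = -T/2 + 1/(3 + 6) = -T/2 + 1/9 = 1/9 - T/2)
(20 + u(0 + 5, 2))/(-13 - 25) = (20 + (1/9 - 1/2*2))/(-13 - 25) = (20 + (1/9 - 1))/(-38) = -(20 - 8/9)/38 = -1/38*172/9 = -86/171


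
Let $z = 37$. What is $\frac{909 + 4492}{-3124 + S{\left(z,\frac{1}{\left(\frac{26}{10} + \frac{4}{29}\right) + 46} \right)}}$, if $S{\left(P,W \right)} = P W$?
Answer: $- \frac{1031591}{596539} \approx -1.7293$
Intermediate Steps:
$\frac{909 + 4492}{-3124 + S{\left(z,\frac{1}{\left(\frac{26}{10} + \frac{4}{29}\right) + 46} \right)}} = \frac{909 + 4492}{-3124 + \frac{37}{\left(\frac{26}{10} + \frac{4}{29}\right) + 46}} = \frac{5401}{-3124 + \frac{37}{\left(26 \cdot \frac{1}{10} + 4 \cdot \frac{1}{29}\right) + 46}} = \frac{5401}{-3124 + \frac{37}{\left(\frac{13}{5} + \frac{4}{29}\right) + 46}} = \frac{5401}{-3124 + \frac{37}{\frac{397}{145} + 46}} = \frac{5401}{-3124 + \frac{37}{\frac{7067}{145}}} = \frac{5401}{-3124 + 37 \cdot \frac{145}{7067}} = \frac{5401}{-3124 + \frac{145}{191}} = \frac{5401}{- \frac{596539}{191}} = 5401 \left(- \frac{191}{596539}\right) = - \frac{1031591}{596539}$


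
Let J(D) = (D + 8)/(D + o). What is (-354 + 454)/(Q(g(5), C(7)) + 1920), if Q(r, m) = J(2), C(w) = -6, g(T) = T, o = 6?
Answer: 80/1537 ≈ 0.052049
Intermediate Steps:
J(D) = (8 + D)/(6 + D) (J(D) = (D + 8)/(D + 6) = (8 + D)/(6 + D))
Q(r, m) = 5/4 (Q(r, m) = (8 + 2)/(6 + 2) = 10/8 = (1/8)*10 = 5/4)
(-354 + 454)/(Q(g(5), C(7)) + 1920) = (-354 + 454)/(5/4 + 1920) = 100/(7685/4) = 100*(4/7685) = 80/1537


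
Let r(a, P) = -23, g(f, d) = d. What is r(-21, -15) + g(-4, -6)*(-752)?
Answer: 4489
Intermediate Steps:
r(-21, -15) + g(-4, -6)*(-752) = -23 - 6*(-752) = -23 + 4512 = 4489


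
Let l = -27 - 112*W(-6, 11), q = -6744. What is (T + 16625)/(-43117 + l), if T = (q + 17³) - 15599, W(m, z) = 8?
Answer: 161/8808 ≈ 0.018279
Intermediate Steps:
l = -923 (l = -27 - 112*8 = -27 - 896 = -923)
T = -17430 (T = (-6744 + 17³) - 15599 = (-6744 + 4913) - 15599 = -1831 - 15599 = -17430)
(T + 16625)/(-43117 + l) = (-17430 + 16625)/(-43117 - 923) = -805/(-44040) = -805*(-1/44040) = 161/8808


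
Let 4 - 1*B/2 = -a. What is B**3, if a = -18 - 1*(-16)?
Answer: 64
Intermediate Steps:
a = -2 (a = -18 + 16 = -2)
B = 4 (B = 8 - (-2)*(-2) = 8 - 2*2 = 8 - 4 = 4)
B**3 = 4**3 = 64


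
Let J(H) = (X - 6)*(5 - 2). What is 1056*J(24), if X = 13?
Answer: 22176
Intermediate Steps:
J(H) = 21 (J(H) = (13 - 6)*(5 - 2) = 7*3 = 21)
1056*J(24) = 1056*21 = 22176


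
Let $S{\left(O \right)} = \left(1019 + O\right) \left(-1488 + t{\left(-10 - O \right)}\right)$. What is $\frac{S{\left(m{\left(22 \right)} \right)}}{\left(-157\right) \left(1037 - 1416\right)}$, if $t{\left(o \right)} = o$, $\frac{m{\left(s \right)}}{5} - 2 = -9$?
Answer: $- \frac{1439592}{59503} \approx -24.194$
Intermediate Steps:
$m{\left(s \right)} = -35$ ($m{\left(s \right)} = 10 + 5 \left(-9\right) = 10 - 45 = -35$)
$S{\left(O \right)} = \left(-1498 - O\right) \left(1019 + O\right)$ ($S{\left(O \right)} = \left(1019 + O\right) \left(-1488 - \left(10 + O\right)\right) = \left(1019 + O\right) \left(-1498 - O\right) = \left(-1498 - O\right) \left(1019 + O\right)$)
$\frac{S{\left(m{\left(22 \right)} \right)}}{\left(-157\right) \left(1037 - 1416\right)} = \frac{-1526462 - \left(-35\right)^{2} - -88095}{\left(-157\right) \left(1037 - 1416\right)} = \frac{-1526462 - 1225 + 88095}{\left(-157\right) \left(-379\right)} = \frac{-1526462 - 1225 + 88095}{59503} = \left(-1439592\right) \frac{1}{59503} = - \frac{1439592}{59503}$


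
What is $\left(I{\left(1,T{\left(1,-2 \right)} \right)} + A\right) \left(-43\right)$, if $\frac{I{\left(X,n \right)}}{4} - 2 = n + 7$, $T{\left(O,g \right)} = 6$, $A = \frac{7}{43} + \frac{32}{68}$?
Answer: $- \frac{44323}{17} \approx -2607.2$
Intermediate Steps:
$A = \frac{463}{731}$ ($A = 7 \cdot \frac{1}{43} + 32 \cdot \frac{1}{68} = \frac{7}{43} + \frac{8}{17} = \frac{463}{731} \approx 0.63338$)
$I{\left(X,n \right)} = 36 + 4 n$ ($I{\left(X,n \right)} = 8 + 4 \left(n + 7\right) = 8 + 4 \left(7 + n\right) = 8 + \left(28 + 4 n\right) = 36 + 4 n$)
$\left(I{\left(1,T{\left(1,-2 \right)} \right)} + A\right) \left(-43\right) = \left(\left(36 + 4 \cdot 6\right) + \frac{463}{731}\right) \left(-43\right) = \left(\left(36 + 24\right) + \frac{463}{731}\right) \left(-43\right) = \left(60 + \frac{463}{731}\right) \left(-43\right) = \frac{44323}{731} \left(-43\right) = - \frac{44323}{17}$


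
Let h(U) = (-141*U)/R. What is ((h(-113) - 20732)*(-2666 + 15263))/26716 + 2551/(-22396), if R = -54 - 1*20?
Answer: -109330819062449/11069133416 ≈ -9877.1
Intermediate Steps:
R = -74 (R = -54 - 20 = -74)
h(U) = 141*U/74 (h(U) = -141*U/(-74) = -141*U*(-1/74) = 141*U/74)
((h(-113) - 20732)*(-2666 + 15263))/26716 + 2551/(-22396) = (((141/74)*(-113) - 20732)*(-2666 + 15263))/26716 + 2551/(-22396) = ((-15933/74 - 20732)*12597)*(1/26716) + 2551*(-1/22396) = -1550101/74*12597*(1/26716) - 2551/22396 = -19526622297/74*1/26716 - 2551/22396 = -19526622297/1976984 - 2551/22396 = -109330819062449/11069133416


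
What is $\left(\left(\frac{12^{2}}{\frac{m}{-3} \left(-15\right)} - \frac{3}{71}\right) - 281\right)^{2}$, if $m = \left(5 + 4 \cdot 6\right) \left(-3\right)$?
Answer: $\frac{8391091040644}{105987025} \approx 79171.0$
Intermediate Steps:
$m = -87$ ($m = \left(5 + 24\right) \left(-3\right) = 29 \left(-3\right) = -87$)
$\left(\left(\frac{12^{2}}{\frac{m}{-3} \left(-15\right)} - \frac{3}{71}\right) - 281\right)^{2} = \left(\left(\frac{12^{2}}{- \frac{87}{-3} \left(-15\right)} - \frac{3}{71}\right) - 281\right)^{2} = \left(\left(\frac{144}{\left(-87\right) \left(- \frac{1}{3}\right) \left(-15\right)} - \frac{3}{71}\right) - 281\right)^{2} = \left(\left(\frac{144}{29 \left(-15\right)} - \frac{3}{71}\right) - 281\right)^{2} = \left(\left(\frac{144}{-435} - \frac{3}{71}\right) - 281\right)^{2} = \left(\left(144 \left(- \frac{1}{435}\right) - \frac{3}{71}\right) - 281\right)^{2} = \left(\left(- \frac{48}{145} - \frac{3}{71}\right) - 281\right)^{2} = \left(- \frac{3843}{10295} - 281\right)^{2} = \left(- \frac{2896738}{10295}\right)^{2} = \frac{8391091040644}{105987025}$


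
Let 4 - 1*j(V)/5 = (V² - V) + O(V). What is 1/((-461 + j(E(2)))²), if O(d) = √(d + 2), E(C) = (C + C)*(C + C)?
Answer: 33251/89496107281 - 5470*√2/805464965529 ≈ 3.6193e-7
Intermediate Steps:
E(C) = 4*C² (E(C) = (2*C)*(2*C) = 4*C²)
O(d) = √(2 + d)
j(V) = 20 - 5*V² - 5*√(2 + V) + 5*V (j(V) = 20 - 5*((V² - V) + √(2 + V)) = 20 - 5*(V² + √(2 + V) - V) = 20 + (-5*V² - 5*√(2 + V) + 5*V) = 20 - 5*V² - 5*√(2 + V) + 5*V)
1/((-461 + j(E(2)))²) = 1/((-461 + (20 - 5*(4*2²)² - 5*√(2 + 4*2²) + 5*(4*2²)))²) = 1/((-461 + (20 - 5*(4*4)² - 5*√(2 + 4*4) + 5*(4*4)))²) = 1/((-461 + (20 - 5*16² - 5*√(2 + 16) + 5*16))²) = 1/((-461 + (20 - 5*256 - 15*√2 + 80))²) = 1/((-461 + (20 - 1280 - 15*√2 + 80))²) = 1/((-461 + (-1180 - 15*√2))²) = 1/((-1641 - 15*√2)²) = (-1641 - 15*√2)⁻²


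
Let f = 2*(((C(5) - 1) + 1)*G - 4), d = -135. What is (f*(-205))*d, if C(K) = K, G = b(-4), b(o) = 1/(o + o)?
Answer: -1023975/4 ≈ -2.5599e+5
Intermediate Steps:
b(o) = 1/(2*o)
G = -⅛ (G = (½)/(-4) = (½)*(-¼) = -⅛ ≈ -0.12500)
f = -37/4 (f = 2*(((5 - 1) + 1)*(-⅛) - 4) = 2*((4 + 1)*(-⅛) - 4) = 2*(5*(-⅛) - 4) = 2*(-5/8 - 4) = 2*(-37/8) = -37/4 ≈ -9.2500)
(f*(-205))*d = -37/4*(-205)*(-135) = (7585/4)*(-135) = -1023975/4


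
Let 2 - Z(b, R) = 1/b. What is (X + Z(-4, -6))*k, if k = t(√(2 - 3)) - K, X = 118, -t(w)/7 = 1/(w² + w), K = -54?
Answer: 55315/8 + 3367*I/8 ≈ 6914.4 + 420.88*I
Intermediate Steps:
Z(b, R) = 2 - 1/b
t(w) = -7/(w + w²) (t(w) = -7/(w² + w) = -7/(w + w²))
k = 54 + 7*I*(1 - I)/2 (k = -7/((√(2 - 3))*(1 + √(2 - 3))) - 1*(-54) = -7/((√(-1))*(1 + √(-1))) + 54 = -7/(I*(1 + I)) + 54 = -7*(-I)*(1 - I)/2 + 54 = 7*I*(1 - I)/2 + 54 = 54 + 7*I*(1 - I)/2 ≈ 57.5 + 3.5*I)
(X + Z(-4, -6))*k = (118 + (2 - 1/(-4)))*(115/2 + 7*I/2) = (118 + (2 - 1*(-¼)))*(115/2 + 7*I/2) = (118 + (2 + ¼))*(115/2 + 7*I/2) = (118 + 9/4)*(115/2 + 7*I/2) = 481*(115/2 + 7*I/2)/4 = 55315/8 + 3367*I/8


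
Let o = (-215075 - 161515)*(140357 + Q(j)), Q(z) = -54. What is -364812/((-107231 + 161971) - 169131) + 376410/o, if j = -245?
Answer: 642514053742031/201468124137569 ≈ 3.1892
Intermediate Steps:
o = -52836706770 (o = (-215075 - 161515)*(140357 - 54) = -376590*140303 = -52836706770)
-364812/((-107231 + 161971) - 169131) + 376410/o = -364812/((-107231 + 161971) - 169131) + 376410/(-52836706770) = -364812/(54740 - 169131) + 376410*(-1/52836706770) = -364812/(-114391) - 12547/1761223559 = -364812*(-1/114391) - 12547/1761223559 = 364812/114391 - 12547/1761223559 = 642514053742031/201468124137569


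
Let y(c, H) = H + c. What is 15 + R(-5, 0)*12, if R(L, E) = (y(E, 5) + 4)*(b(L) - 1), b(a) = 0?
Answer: -93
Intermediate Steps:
R(L, E) = -9 - E (R(L, E) = ((5 + E) + 4)*(0 - 1) = (9 + E)*(-1) = -9 - E)
15 + R(-5, 0)*12 = 15 + (-9 - 1*0)*12 = 15 + (-9 + 0)*12 = 15 - 9*12 = 15 - 108 = -93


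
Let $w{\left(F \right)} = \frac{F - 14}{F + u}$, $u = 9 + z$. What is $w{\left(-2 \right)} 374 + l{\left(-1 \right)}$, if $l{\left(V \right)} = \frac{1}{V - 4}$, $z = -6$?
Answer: $- \frac{29921}{5} \approx -5984.2$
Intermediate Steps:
$l{\left(V \right)} = \frac{1}{-4 + V}$
$u = 3$ ($u = 9 - 6 = 3$)
$w{\left(F \right)} = \frac{-14 + F}{3 + F}$ ($w{\left(F \right)} = \frac{F - 14}{F + 3} = \frac{-14 + F}{3 + F}$)
$w{\left(-2 \right)} 374 + l{\left(-1 \right)} = \frac{-14 - 2}{3 - 2} \cdot 374 + \frac{1}{-4 - 1} = 1^{-1} \left(-16\right) 374 + \frac{1}{-5} = 1 \left(-16\right) 374 - \frac{1}{5} = \left(-16\right) 374 - \frac{1}{5} = -5984 - \frac{1}{5} = - \frac{29921}{5}$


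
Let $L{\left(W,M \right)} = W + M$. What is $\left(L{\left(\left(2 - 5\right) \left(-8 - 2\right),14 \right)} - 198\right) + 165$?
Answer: $11$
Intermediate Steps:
$L{\left(W,M \right)} = M + W$
$\left(L{\left(\left(2 - 5\right) \left(-8 - 2\right),14 \right)} - 198\right) + 165 = \left(\left(14 + \left(2 - 5\right) \left(-8 - 2\right)\right) - 198\right) + 165 = \left(\left(14 - -30\right) - 198\right) + 165 = \left(\left(14 + 30\right) - 198\right) + 165 = \left(44 - 198\right) + 165 = -154 + 165 = 11$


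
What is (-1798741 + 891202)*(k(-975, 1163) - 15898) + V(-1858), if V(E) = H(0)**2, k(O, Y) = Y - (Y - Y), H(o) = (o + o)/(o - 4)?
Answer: 13372587165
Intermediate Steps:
H(o) = 2*o/(-4 + o) (H(o) = (2*o)/(-4 + o) = 2*o/(-4 + o))
k(O, Y) = Y (k(O, Y) = Y - 1*0 = Y + 0 = Y)
V(E) = 0 (V(E) = (2*0/(-4 + 0))**2 = (2*0/(-4))**2 = (2*0*(-1/4))**2 = 0**2 = 0)
(-1798741 + 891202)*(k(-975, 1163) - 15898) + V(-1858) = (-1798741 + 891202)*(1163 - 15898) + 0 = -907539*(-14735) + 0 = 13372587165 + 0 = 13372587165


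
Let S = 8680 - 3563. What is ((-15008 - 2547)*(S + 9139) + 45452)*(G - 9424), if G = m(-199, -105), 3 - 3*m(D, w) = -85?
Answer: 7052161811552/3 ≈ 2.3507e+12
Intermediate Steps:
m(D, w) = 88/3 (m(D, w) = 1 - 1/3*(-85) = 1 + 85/3 = 88/3)
S = 5117
G = 88/3 ≈ 29.333
((-15008 - 2547)*(S + 9139) + 45452)*(G - 9424) = ((-15008 - 2547)*(5117 + 9139) + 45452)*(88/3 - 9424) = (-17555*14256 + 45452)*(-28184/3) = (-250264080 + 45452)*(-28184/3) = -250218628*(-28184/3) = 7052161811552/3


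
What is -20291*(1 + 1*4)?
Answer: -101455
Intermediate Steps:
-20291*(1 + 1*4) = -20291*(1 + 4) = -20291*5 = -101455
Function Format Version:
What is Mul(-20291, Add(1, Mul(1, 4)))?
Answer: -101455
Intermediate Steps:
Mul(-20291, Add(1, Mul(1, 4))) = Mul(-20291, Add(1, 4)) = Mul(-20291, 5) = -101455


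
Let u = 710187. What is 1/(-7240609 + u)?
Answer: -1/6530422 ≈ -1.5313e-7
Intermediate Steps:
1/(-7240609 + u) = 1/(-7240609 + 710187) = 1/(-6530422) = -1/6530422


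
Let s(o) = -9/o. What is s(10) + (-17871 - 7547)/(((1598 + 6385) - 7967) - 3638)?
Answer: 110791/18110 ≈ 6.1177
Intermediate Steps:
s(10) + (-17871 - 7547)/(((1598 + 6385) - 7967) - 3638) = -9/10 + (-17871 - 7547)/(((1598 + 6385) - 7967) - 3638) = -9*1/10 - 25418/((7983 - 7967) - 3638) = -9/10 - 25418/(16 - 3638) = -9/10 - 25418/(-3622) = -9/10 - 25418*(-1/3622) = -9/10 + 12709/1811 = 110791/18110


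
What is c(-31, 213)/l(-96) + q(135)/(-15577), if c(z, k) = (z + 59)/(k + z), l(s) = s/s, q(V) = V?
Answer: 29399/202501 ≈ 0.14518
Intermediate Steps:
l(s) = 1
c(z, k) = (59 + z)/(k + z)
c(-31, 213)/l(-96) + q(135)/(-15577) = ((59 - 31)/(213 - 31))/1 + 135/(-15577) = (28/182)*1 + 135*(-1/15577) = ((1/182)*28)*1 - 135/15577 = (2/13)*1 - 135/15577 = 2/13 - 135/15577 = 29399/202501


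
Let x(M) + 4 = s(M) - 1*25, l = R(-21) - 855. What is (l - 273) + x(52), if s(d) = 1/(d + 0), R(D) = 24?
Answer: -58915/52 ≈ -1133.0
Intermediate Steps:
s(d) = 1/d
l = -831 (l = 24 - 855 = -831)
x(M) = -29 + 1/M (x(M) = -4 + (1/M - 1*25) = -4 + (1/M - 25) = -4 + (-25 + 1/M) = -29 + 1/M)
(l - 273) + x(52) = (-831 - 273) + (-29 + 1/52) = -1104 + (-29 + 1/52) = -1104 - 1507/52 = -58915/52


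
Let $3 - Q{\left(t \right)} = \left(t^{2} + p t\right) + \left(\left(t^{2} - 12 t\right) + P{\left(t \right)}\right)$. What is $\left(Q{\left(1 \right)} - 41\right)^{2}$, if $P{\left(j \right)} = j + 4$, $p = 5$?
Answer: $1444$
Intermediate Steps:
$P{\left(j \right)} = 4 + j$
$Q{\left(t \right)} = -1 - 2 t^{2} + 6 t$ ($Q{\left(t \right)} = 3 - \left(\left(t^{2} + 5 t\right) + \left(\left(t^{2} - 12 t\right) + \left(4 + t\right)\right)\right) = 3 - \left(\left(t^{2} + 5 t\right) + \left(4 + t^{2} - 11 t\right)\right) = 3 - \left(4 - 6 t + 2 t^{2}\right) = -1 - 2 t^{2} + 6 t$)
$\left(Q{\left(1 \right)} - 41\right)^{2} = \left(\left(-1 - 2 \cdot 1^{2} + 6 \cdot 1\right) - 41\right)^{2} = \left(\left(-1 - 2 + 6\right) - 41\right)^{2} = \left(3 - 41\right)^{2} = \left(-38\right)^{2} = 1444$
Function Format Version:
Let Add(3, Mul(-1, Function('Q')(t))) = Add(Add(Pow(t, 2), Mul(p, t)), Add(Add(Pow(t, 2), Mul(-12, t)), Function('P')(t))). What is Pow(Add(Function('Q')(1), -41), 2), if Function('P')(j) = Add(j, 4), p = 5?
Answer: 1444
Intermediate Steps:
Function('P')(j) = Add(4, j)
Function('Q')(t) = Add(-1, Mul(-2, Pow(t, 2)), Mul(6, t)) (Function('Q')(t) = Add(3, Mul(-1, Add(Add(Pow(t, 2), Mul(5, t)), Add(Add(Pow(t, 2), Mul(-12, t)), Add(4, t))))) = Add(3, Mul(-1, Add(Add(Pow(t, 2), Mul(5, t)), Add(4, Pow(t, 2), Mul(-11, t))))) = Add(3, Mul(-1, Add(4, Mul(-6, t), Mul(2, Pow(t, 2))))) = Add(3, Add(-4, Mul(-2, Pow(t, 2)), Mul(6, t))) = Add(-1, Mul(-2, Pow(t, 2)), Mul(6, t)))
Pow(Add(Function('Q')(1), -41), 2) = Pow(Add(Add(-1, Mul(-2, Pow(1, 2)), Mul(6, 1)), -41), 2) = Pow(Add(Add(-1, Mul(-2, 1), 6), -41), 2) = Pow(Add(Add(-1, -2, 6), -41), 2) = Pow(Add(3, -41), 2) = Pow(-38, 2) = 1444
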